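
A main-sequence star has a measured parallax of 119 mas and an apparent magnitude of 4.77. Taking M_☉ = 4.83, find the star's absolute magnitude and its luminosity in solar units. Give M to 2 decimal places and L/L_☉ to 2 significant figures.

M ≈ 5.15; L/L_☉ ≈ 0.75

d = 1/p = 1000/119 mas = 8.403 pc
M = m − 5 log₁₀ d + 5 = 4.77 − 5·0.9245 + 5 = 5.148
M − M_☉ = 5.148 − 4.83 = 0.318
L/L_☉ = 10^(−0.4 × 0.318) = 0.7463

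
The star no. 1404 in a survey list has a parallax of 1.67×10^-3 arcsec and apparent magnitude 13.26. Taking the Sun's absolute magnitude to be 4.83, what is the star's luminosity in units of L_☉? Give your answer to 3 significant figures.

d = 1/p = 1/1.67×10^-3″ = 598.8 pc
M = m − 5 log₁₀ d + 5 = 13.26 − 5·2.7773 + 5 = 4.374
M − M_☉ = 4.374 − 4.83 = -0.456
L/L_☉ = 10^(−0.4 × -0.456) = 1.523

L/L_☉ ≈ 1.52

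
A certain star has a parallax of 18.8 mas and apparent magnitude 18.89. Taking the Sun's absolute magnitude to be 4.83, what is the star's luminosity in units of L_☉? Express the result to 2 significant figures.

d = 1/p = 1000/18.8 mas = 53.19 pc
M = m − 5 log₁₀ d + 5 = 18.89 − 5·1.7258 + 5 = 15.261
M − M_☉ = 15.261 − 4.83 = 10.431
L/L_☉ = 10^(−0.4 × 10.431) = 6.725×10^-5

L/L_☉ ≈ 6.7×10^-5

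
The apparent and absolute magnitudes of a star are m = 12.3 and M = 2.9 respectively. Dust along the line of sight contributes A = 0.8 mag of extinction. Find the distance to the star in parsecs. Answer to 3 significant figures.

m − M = 5 log₁₀(d/10 pc) + A  ⇒  12.3 − (2.9) − 0.8 = 5 log₁₀(d/10)
8.600 = 5 log₁₀(d/10)
log₁₀ d = (m − M − A)/5 + 1 = 2.7200
d = 10^2.7200 = 524.8 pc

d ≈ 525 pc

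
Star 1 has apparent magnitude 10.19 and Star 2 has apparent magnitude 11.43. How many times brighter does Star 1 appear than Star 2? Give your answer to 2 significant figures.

Δm = 10.19 − (11.43) = -1.24
Flux ratio = 10^(−0.4 Δm) = 10^(−0.4 × -1.24) = 10^0.496 = 3.133

3.1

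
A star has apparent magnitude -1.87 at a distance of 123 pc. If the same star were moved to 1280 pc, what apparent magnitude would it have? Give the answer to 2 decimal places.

m ≈ 3.22

Flux ∝ 1/d², so Δm = 5 log₁₀(d₂/d₁) = 5 log₁₀(1280/123) = 5.087
m₂ = m₁ + Δm = -1.87 + (5.087) = 3.217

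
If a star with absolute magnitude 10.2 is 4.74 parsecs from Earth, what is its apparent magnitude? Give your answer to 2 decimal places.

m ≈ 8.58

m = M + 5 log₁₀ d − 5 = 10.2 + 5·0.6758 − 5 = 8.579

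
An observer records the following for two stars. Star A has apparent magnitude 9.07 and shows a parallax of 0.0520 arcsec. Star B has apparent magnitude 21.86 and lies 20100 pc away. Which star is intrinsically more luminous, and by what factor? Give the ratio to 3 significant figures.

Star B is more luminous, by a factor of 8.36.

Star A: d = 1/p = 1/0.0520″ = 19.23 pc
Star A: M = m − 5 log₁₀ d + 5 = 9.07 − 5·1.2840 + 5 = 7.650
Star B: M = m − 5 log₁₀ d + 5 = 21.86 − 5·4.3032 + 5 = 5.344
ΔM = M_A − M_B = 7.650 − (5.344) = 2.306; smaller M is more luminous → Star B.
L ratio = 10^(0.4 |ΔM|) = 10^0.922 = 8.364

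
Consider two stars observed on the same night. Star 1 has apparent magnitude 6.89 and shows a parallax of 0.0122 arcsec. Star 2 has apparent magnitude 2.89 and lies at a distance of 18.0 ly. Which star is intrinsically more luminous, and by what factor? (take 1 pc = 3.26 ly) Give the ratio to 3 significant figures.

Star 1 is more luminous, by a factor of 5.54.

Star 1: d = 1/p = 1/0.0122″ = 81.97 pc
Star 1: M = m − 5 log₁₀ d + 5 = 6.89 − 5·1.9136 + 5 = 2.322
Star 2: d = 18.0 ly / 3.26 = 5.521 pc
Star 2: M = m − 5 log₁₀ d + 5 = 2.89 − 5·0.7421 + 5 = 4.180
ΔM = M_1 − M_2 = 2.322 − (4.180) = -1.858; smaller M is more luminous → Star 1.
L ratio = 10^(0.4 |ΔM|) = 10^0.743 = 5.536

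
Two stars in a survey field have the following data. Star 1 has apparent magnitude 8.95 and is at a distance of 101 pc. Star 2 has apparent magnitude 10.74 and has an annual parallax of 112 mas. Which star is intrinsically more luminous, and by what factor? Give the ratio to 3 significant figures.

Star 1: M = m − 5 log₁₀ d + 5 = 8.95 − 5·2.0043 + 5 = 3.928
Star 2: p = 112 mas = 0.112″ → d = 1/p = 8.929 pc
Star 2: M = m − 5 log₁₀ d + 5 = 10.74 − 5·0.9508 + 5 = 10.986
ΔM = M_1 − M_2 = 3.928 − (10.986) = -7.058; smaller M is more luminous → Star 1.
L ratio = 10^(0.4 |ΔM|) = 10^2.823 = 665.4

Star 1 is more luminous, by a factor of 665.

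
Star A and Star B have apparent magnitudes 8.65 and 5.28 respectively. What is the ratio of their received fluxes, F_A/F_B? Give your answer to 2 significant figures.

Magnitude difference = 3.37
Flux ratio = 10^(−0.4 Δm) = 10^(−0.4 × 3.37) = 10^-1.348 = 0.04487

F_A/F_B ≈ 0.045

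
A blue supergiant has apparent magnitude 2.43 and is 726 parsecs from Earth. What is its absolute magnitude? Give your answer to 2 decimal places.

M ≈ -6.87

5 log₁₀(d/10 pc) = 5 log₁₀(726.0) − 5 = 9.305
M = m − 5 log₁₀(d/10) = 2.43 − 9.305 = -6.875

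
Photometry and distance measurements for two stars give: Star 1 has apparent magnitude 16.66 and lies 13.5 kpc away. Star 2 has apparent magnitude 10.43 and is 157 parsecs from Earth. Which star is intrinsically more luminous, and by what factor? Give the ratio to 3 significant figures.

Star 1: d = 13.5 kpc = 13500 pc
Star 1: M = m − 5 log₁₀ d + 5 = 16.66 − 5·4.1303 + 5 = 1.008
Star 2: M = m − 5 log₁₀ d + 5 = 10.43 − 5·2.1959 + 5 = 4.451
ΔM = M_1 − M_2 = 1.008 − (4.451) = -3.442; smaller M is more luminous → Star 1.
L ratio = 10^(0.4 |ΔM|) = 10^1.377 = 23.82

Star 1 is more luminous, by a factor of 23.8.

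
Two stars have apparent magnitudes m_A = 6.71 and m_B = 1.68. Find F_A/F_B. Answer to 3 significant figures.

F_A/F_B ≈ 9.73×10^-3

Δm = 6.71 − (1.68) = 5.03
Flux ratio = 10^(−0.4 Δm) = 10^(−0.4 × 5.03) = 10^-2.012 = 9.727×10^-3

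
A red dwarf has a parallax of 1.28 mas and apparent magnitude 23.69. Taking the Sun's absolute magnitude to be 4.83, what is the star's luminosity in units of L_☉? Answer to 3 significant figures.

L/L_☉ ≈ 1.74×10^-4

d = 1/p = 1000/1.28 mas = 781.2 pc
M = m − 5 log₁₀ d + 5 = 23.69 − 5·2.8928 + 5 = 14.226
M − M_☉ = 14.226 − 4.83 = 9.396
L/L_☉ = 10^(−0.4 × 9.396) = 1.744×10^-4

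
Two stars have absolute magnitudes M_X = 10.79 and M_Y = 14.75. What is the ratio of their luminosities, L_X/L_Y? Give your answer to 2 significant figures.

ΔM = M_X − M_Y = -3.96
L_X/L_Y = 10^(−0.4 ΔM) = 10^1.584 = 38.37

L_X/L_Y ≈ 38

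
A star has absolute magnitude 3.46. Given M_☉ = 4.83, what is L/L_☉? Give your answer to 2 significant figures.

L/L_☉ ≈ 3.5

M − M_☉ = 3.46 − 4.83 = -1.370
L/L_☉ = 10^(−0.4 (M − M_☉)) = 10^0.548 = 3.532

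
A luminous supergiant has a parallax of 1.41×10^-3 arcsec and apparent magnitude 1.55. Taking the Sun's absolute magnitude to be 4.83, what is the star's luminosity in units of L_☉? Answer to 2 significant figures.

L/L_☉ ≈ 100000

d = 1/p = 1/1.41×10^-3″ = 709.2 pc
M = m − 5 log₁₀ d + 5 = 1.55 − 5·2.8508 + 5 = -7.704
M − M_☉ = -7.704 − 4.83 = -12.534
L/L_☉ = 10^(−0.4 × -12.534) = 103200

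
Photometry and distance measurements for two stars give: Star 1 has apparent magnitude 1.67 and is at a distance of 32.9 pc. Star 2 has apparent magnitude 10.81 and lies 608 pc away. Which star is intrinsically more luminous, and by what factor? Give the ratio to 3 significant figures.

Star 1 is more luminous, by a factor of 13.3.

Star 1: M = m − 5 log₁₀ d + 5 = 1.67 − 5·1.5172 + 5 = -0.916
Star 2: M = m − 5 log₁₀ d + 5 = 10.81 − 5·2.7839 + 5 = 1.890
ΔM = M_1 − M_2 = -0.916 − (1.890) = -2.806; smaller M is more luminous → Star 1.
L ratio = 10^(0.4 |ΔM|) = 10^1.123 = 13.26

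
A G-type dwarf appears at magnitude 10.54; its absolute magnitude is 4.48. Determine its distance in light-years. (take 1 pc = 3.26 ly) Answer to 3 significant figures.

μ = m − M = 6.060
m − M = 5 log₁₀ d − 5
log₁₀ d = (m − M)/5 + 1 = 2.2120
d = 10^2.2120 = 162.9 pc
= 531.2 ly

d ≈ 531 ly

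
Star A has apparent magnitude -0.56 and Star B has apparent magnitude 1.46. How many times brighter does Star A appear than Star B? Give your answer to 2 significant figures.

6.4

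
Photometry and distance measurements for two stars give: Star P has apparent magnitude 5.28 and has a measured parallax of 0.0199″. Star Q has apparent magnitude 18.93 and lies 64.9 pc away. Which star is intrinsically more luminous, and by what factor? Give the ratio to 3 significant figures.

Star P: d = 1/p = 1/0.0199″ = 50.25 pc
Star P: M = m − 5 log₁₀ d + 5 = 5.28 − 5·1.7011 + 5 = 1.774
Star Q: M = m − 5 log₁₀ d + 5 = 18.93 − 5·1.8122 + 5 = 14.869
ΔM = M_P − M_Q = 1.774 − (14.869) = -13.095; smaller M is more luminous → Star P.
L ratio = 10^(0.4 |ΔM|) = 10^5.238 = 172900

Star P is more luminous, by a factor of 173000.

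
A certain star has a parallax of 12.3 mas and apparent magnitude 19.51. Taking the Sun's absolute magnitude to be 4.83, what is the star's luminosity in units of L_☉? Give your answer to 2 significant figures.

L/L_☉ ≈ 8.9×10^-5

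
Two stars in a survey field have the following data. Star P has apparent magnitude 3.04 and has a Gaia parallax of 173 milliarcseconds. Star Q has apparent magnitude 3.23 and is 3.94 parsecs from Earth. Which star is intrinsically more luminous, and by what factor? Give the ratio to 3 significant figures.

Star P is more luminous, by a factor of 2.56.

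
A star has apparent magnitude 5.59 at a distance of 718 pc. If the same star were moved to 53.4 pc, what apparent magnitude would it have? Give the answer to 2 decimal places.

m ≈ -0.05

Flux ∝ 1/d², so Δm = 5 log₁₀(d₂/d₁) = 5 log₁₀(53.4/718) = -5.643
m₂ = m₁ + Δm = 5.59 + (-5.643) = -0.053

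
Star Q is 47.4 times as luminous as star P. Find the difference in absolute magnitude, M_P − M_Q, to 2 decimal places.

M_P − M_Q ≈ 4.19

Pogson: ΔM = −2.5 log₁₀(ratio) = −2.5 log₁₀(47.4) = −2.5 × 1.6758 = -4.189
Star Q is brighter so has the smaller magnitude: M_P − M_Q is positive.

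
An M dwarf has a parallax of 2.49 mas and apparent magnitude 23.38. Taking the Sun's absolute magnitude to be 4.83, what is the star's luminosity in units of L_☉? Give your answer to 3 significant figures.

L/L_☉ ≈ 6.13×10^-5

d = 1/p = 1000/2.49 mas = 401.6 pc
M = m − 5 log₁₀ d + 5 = 23.38 − 5·2.6038 + 5 = 15.361
M − M_☉ = 15.361 − 4.83 = 10.531
L/L_☉ = 10^(−0.4 × 10.531) = 6.132×10^-5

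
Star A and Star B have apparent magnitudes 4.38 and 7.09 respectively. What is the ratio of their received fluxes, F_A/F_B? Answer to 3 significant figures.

Magnitude difference = -2.71
Flux ratio = 10^(−0.4 Δm) = 10^(−0.4 × -2.71) = 10^1.084 = 12.13

F_A/F_B ≈ 12.1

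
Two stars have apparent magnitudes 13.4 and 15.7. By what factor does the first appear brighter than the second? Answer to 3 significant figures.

8.32

Magnitude difference = -2.3
Flux ratio = 10^(−0.4 Δm) = 10^(−0.4 × -2.3) = 10^0.920 = 8.318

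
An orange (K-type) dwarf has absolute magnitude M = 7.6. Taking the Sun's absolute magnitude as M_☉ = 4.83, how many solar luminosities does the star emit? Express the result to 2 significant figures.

M − M_☉ = 7.6 − 4.83 = 2.770
L/L_☉ = 10^(−0.4 (M − M_☉)) = 10^-1.108 = 0.07798

L/L_☉ ≈ 0.078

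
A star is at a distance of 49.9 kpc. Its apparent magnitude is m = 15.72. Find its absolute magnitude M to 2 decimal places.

d = 49.9 kpc = 49900 pc
5 log₁₀(d/10 pc) = 5 log₁₀(49900) − 5 = 18.491
M = m − 5 log₁₀(d/10) = 15.72 − 18.491 = -2.771

M ≈ -2.77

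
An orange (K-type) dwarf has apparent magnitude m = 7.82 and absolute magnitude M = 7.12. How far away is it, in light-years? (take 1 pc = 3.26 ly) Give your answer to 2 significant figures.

d ≈ 45 ly

μ = m − M = 0.700
m − M = 5 log₁₀ d − 5
log₁₀ d = (m − M)/5 + 1 = 1.1400
d = 10^1.1400 = 13.80 pc
= 45.00 ly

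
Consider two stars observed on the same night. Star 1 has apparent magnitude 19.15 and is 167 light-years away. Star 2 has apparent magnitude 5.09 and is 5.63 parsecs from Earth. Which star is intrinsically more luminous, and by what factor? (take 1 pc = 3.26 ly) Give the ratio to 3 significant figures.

Star 2 is more luminous, by a factor of 5080.

Star 1: d = 167 ly / 3.26 = 51.23 pc
Star 1: M = m − 5 log₁₀ d + 5 = 19.15 − 5·1.7095 + 5 = 15.603
Star 2: M = m − 5 log₁₀ d + 5 = 5.09 − 5·0.7505 + 5 = 6.337
ΔM = M_1 − M_2 = 15.603 − (6.337) = 9.265; smaller M is more luminous → Star 2.
L ratio = 10^(0.4 |ΔM|) = 10^3.706 = 5082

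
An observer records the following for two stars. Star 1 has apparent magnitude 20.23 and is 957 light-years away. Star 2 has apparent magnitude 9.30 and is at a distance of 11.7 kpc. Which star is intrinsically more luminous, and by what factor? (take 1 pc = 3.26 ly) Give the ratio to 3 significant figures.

Star 1: d = 957 ly / 3.26 = 293.6 pc
Star 1: M = m − 5 log₁₀ d + 5 = 20.23 − 5·2.4677 + 5 = 12.892
Star 2: d = 11.7 kpc = 11700 pc
Star 2: M = m − 5 log₁₀ d + 5 = 9.30 − 5·4.0682 + 5 = -6.041
ΔM = M_1 − M_2 = 12.892 − (-6.041) = 18.932; smaller M is more luminous → Star 2.
L ratio = 10^(0.4 |ΔM|) = 10^7.573 = 3.741×10^7

Star 2 is more luminous, by a factor of 3.74×10^7.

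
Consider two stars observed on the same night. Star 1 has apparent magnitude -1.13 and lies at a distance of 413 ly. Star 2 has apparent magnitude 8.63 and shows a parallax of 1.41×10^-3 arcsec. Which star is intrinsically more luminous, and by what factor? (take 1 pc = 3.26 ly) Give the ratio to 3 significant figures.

Star 1 is more luminous, by a factor of 256.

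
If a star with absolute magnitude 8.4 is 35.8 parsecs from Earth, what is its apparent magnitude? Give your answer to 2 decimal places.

m = M + 5 log₁₀ d − 5 = 8.4 + 5·1.5539 − 5 = 11.169

m ≈ 11.17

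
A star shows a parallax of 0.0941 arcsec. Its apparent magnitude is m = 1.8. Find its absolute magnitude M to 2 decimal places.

d = 1/p = 1/0.0941″ = 10.63 pc
5 log₁₀(d/10 pc) = 5 log₁₀(10.63) − 5 = 0.132
M = m − 5 log₁₀(d/10) = 1.8 − 0.132 = 1.668

M ≈ 1.67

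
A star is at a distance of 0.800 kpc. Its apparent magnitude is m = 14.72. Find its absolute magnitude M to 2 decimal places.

d = 0.800 kpc = 800.0 pc
5 log₁₀(d/10 pc) = 5 log₁₀(800.0) − 5 = 9.515
M = m − 5 log₁₀(d/10) = 14.72 − 9.515 = 5.205

M ≈ 5.20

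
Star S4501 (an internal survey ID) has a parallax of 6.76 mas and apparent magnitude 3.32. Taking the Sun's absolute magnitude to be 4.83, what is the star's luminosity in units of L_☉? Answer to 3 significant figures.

L/L_☉ ≈ 879

d = 1/p = 1000/6.76 mas = 147.9 pc
M = m − 5 log₁₀ d + 5 = 3.32 − 5·2.1701 + 5 = -2.530
M − M_☉ = -2.530 − 4.83 = -7.360
L/L_☉ = 10^(−0.4 × -7.360) = 879.2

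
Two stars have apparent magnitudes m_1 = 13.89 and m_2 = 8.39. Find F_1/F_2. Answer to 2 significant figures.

Δm = 13.89 − (8.39) = 5.50
Flux ratio = 10^(−0.4 Δm) = 10^(−0.4 × 5.50) = 10^-2.200 = 6.310×10^-3

F_1/F_2 ≈ 6.3×10^-3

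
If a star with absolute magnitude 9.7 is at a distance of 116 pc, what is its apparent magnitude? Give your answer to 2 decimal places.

m ≈ 15.02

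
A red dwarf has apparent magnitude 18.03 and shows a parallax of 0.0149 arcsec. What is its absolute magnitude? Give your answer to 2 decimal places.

d = 1/p = 1/0.0149″ = 67.11 pc
5 log₁₀(d/10 pc) = 5 log₁₀(67.11) − 5 = 4.134
M = m − 5 log₁₀(d/10) = 18.03 − 4.134 = 13.896

M ≈ 13.90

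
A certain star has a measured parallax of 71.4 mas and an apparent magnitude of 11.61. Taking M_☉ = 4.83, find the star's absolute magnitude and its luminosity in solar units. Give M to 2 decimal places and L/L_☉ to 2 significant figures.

d = 1/p = 1000/71.4 mas = 14.01 pc
M = m − 5 log₁₀ d + 5 = 11.61 − 5·1.1463 + 5 = 10.878
M − M_☉ = 10.878 − 4.83 = 6.048
L/L_☉ = 10^(−0.4 × 6.048) = 3.807×10^-3

M ≈ 10.88; L/L_☉ ≈ 3.8×10^-3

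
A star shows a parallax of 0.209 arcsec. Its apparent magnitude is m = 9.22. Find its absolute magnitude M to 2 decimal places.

M ≈ 10.82

d = 1/p = 1/0.209″ = 4.785 pc
5 log₁₀(d/10 pc) = 5 log₁₀(4.785) − 5 = -1.601
M = m − 5 log₁₀(d/10) = 9.22 + 1.601 = 10.821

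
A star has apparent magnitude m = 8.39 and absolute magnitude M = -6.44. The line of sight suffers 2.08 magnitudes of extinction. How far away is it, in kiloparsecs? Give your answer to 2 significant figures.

m − M = 5 log₁₀(d/10 pc) + A  ⇒  8.39 − (-6.44) − 2.08 = 5 log₁₀(d/10)
12.750 = 5 log₁₀(d/10)
log₁₀ d = (m − M − A)/5 + 1 = 3.5500
d = 10^3.5500 = 3548 pc
= 3.548 kpc

d ≈ 3.5 kpc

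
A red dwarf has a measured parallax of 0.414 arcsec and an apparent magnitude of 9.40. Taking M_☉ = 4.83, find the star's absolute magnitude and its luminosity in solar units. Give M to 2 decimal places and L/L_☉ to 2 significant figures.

d = 1/p = 1/0.414″ = 2.415 pc
M = m − 5 log₁₀ d + 5 = 9.40 − 5·0.3830 + 5 = 12.485
M − M_☉ = 12.485 − 4.83 = 7.655
L/L_☉ = 10^(−0.4 × 7.655) = 8.670×10^-4

M ≈ 12.49; L/L_☉ ≈ 8.7×10^-4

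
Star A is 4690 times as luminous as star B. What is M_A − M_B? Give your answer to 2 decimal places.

M_A − M_B ≈ -9.18

Pogson: ΔM = −2.5 log₁₀(ratio) = −2.5 log₁₀(4690) = −2.5 × 3.6712 = -9.178
Star A is brighter, so it has the smaller magnitude: the difference is negative.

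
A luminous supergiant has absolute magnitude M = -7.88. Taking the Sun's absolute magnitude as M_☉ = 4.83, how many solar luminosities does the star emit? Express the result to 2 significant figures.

M − M_☉ = -7.88 − 4.83 = -12.710
L/L_☉ = 10^(−0.4 (M − M_☉)) = 10^5.084 = 121300

L/L_☉ ≈ 120000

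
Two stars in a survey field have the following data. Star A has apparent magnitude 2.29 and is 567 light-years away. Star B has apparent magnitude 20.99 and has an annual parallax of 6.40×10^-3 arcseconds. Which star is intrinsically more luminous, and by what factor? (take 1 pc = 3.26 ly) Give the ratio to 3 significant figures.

Star A is more luminous, by a factor of 3.74×10^7.

Star A: d = 567 ly / 3.26 = 173.9 pc
Star A: M = m − 5 log₁₀ d + 5 = 2.29 − 5·2.2404 + 5 = -3.912
Star B: d = 1/p = 1/6.40×10^-3″ = 156.2 pc
Star B: M = m − 5 log₁₀ d + 5 = 20.99 − 5·2.1938 + 5 = 15.021
ΔM = M_A − M_B = -3.912 − (15.021) = -18.933; smaller M is more luminous → Star A.
L ratio = 10^(0.4 |ΔM|) = 10^7.573 = 3.742×10^7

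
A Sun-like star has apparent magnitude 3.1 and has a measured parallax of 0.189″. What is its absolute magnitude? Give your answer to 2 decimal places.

d = 1/p = 1/0.189″ = 5.291 pc
5 log₁₀(d/10 pc) = 5 log₁₀(5.291) − 5 = -1.382
M = m − 5 log₁₀(d/10) = 3.1 + 1.382 = 4.482

M ≈ 4.48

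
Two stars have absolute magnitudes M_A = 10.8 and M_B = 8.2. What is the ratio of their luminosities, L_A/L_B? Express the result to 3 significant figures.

L_A/L_B ≈ 0.0912

ΔM = M_A − M_B = 2.6
L_A/L_B = 10^(−0.4 ΔM) = 10^-1.040 = 0.09120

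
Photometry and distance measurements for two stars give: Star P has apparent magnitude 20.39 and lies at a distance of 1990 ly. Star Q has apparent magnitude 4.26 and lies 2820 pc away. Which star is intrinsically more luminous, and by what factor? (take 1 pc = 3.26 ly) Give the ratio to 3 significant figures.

Star P: d = 1990 ly / 3.26 = 610.4 pc
Star P: M = m − 5 log₁₀ d + 5 = 20.39 − 5·2.7856 + 5 = 11.462
Star Q: M = m − 5 log₁₀ d + 5 = 4.26 − 5·3.4502 + 5 = -7.991
ΔM = M_P − M_Q = 11.462 − (-7.991) = 19.453; smaller M is more luminous → Star Q.
L ratio = 10^(0.4 |ΔM|) = 10^7.781 = 6.043×10^7

Star Q is more luminous, by a factor of 6.04×10^7.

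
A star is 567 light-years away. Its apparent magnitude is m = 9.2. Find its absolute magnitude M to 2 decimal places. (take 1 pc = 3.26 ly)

M ≈ 3.00

d = 567 ly / 3.26 = 173.9 pc
5 log₁₀(d/10 pc) = 5 log₁₀(173.9) − 5 = 6.202
M = m − 5 log₁₀(d/10) = 9.2 − 6.202 = 2.998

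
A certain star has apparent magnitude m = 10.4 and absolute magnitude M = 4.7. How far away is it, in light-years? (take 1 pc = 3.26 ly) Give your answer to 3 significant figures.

d ≈ 450 ly

Distance modulus: m − M = 10.4 − (4.7) = 5.700
m − M = 5 log₁₀ d − 5
log₁₀ d = (m − M)/5 + 1 = 2.1400
d = 10^2.1400 = 138.0 pc
= 450.0 ly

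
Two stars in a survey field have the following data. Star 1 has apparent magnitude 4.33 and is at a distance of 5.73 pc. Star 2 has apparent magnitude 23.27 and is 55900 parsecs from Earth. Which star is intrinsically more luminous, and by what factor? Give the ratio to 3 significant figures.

Star 2 is more luminous, by a factor of 2.53.

Star 1: M = m − 5 log₁₀ d + 5 = 4.33 − 5·0.7582 + 5 = 5.539
Star 2: M = m − 5 log₁₀ d + 5 = 23.27 − 5·4.7474 + 5 = 4.533
ΔM = M_1 − M_2 = 5.539 − (4.533) = 1.006; smaller M is more luminous → Star 2.
L ratio = 10^(0.4 |ΔM|) = 10^0.403 = 2.526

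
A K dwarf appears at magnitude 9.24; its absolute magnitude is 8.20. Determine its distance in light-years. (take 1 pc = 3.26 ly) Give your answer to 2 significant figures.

d ≈ 53 ly

Distance modulus: m − M = 9.24 − (8.20) = 1.040
m − M = 5 log₁₀ d − 5
log₁₀ d = (m − M)/5 + 1 = 1.2080
d = 10^1.2080 = 16.14 pc
= 52.63 ly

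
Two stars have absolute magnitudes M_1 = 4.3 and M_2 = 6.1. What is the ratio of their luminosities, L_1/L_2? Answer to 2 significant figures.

ΔM = M_1 − M_2 = -1.8
L_1/L_2 = 10^(−0.4 ΔM) = 10^0.720 = 5.248

L_1/L_2 ≈ 5.2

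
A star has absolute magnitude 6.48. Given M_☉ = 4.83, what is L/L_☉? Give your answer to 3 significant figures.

M − M_☉ = 6.48 − 4.83 = 1.650
L/L_☉ = 10^(−0.4 (M − M_☉)) = 10^-0.660 = 0.2188

L/L_☉ ≈ 0.219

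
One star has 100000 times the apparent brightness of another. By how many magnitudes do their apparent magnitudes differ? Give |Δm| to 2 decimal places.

|Δm| ≈ 12.50

Pogson: Δm = −2.5 log₁₀(ratio) = −2.5 log₁₀(100000) = −2.5 × 5.0000 = -12.500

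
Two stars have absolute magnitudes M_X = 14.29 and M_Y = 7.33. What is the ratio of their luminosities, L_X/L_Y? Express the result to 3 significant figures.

ΔM = M_X − M_Y = 6.96
L_X/L_Y = 10^(−0.4 ΔM) = 10^-2.784 = 1.644×10^-3

L_X/L_Y ≈ 1.64×10^-3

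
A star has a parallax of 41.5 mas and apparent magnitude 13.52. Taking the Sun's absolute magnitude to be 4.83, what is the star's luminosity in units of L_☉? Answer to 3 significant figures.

d = 1/p = 1000/41.5 mas = 24.10 pc
M = m − 5 log₁₀ d + 5 = 13.52 − 5·1.3820 + 5 = 11.610
M − M_☉ = 11.610 − 4.83 = 6.780
L/L_☉ = 10^(−0.4 × 6.780) = 1.940×10^-3

L/L_☉ ≈ 1.94×10^-3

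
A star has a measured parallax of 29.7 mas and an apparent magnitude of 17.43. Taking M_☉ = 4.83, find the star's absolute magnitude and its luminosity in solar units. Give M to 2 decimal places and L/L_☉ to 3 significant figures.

d = 1/p = 1000/29.7 mas = 33.67 pc
M = m − 5 log₁₀ d + 5 = 17.43 − 5·1.5272 + 5 = 14.794
M − M_☉ = 14.794 − 4.83 = 9.964
L/L_☉ = 10^(−0.4 × 9.964) = 1.034×10^-4

M ≈ 14.79; L/L_☉ ≈ 1.03×10^-4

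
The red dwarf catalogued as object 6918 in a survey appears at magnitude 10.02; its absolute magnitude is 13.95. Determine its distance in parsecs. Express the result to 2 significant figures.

Distance modulus: m − M = 10.02 − (13.95) = -3.930
m − M = 5 log₁₀ d − 5
log₁₀ d = (m − M)/5 + 1 = 0.2140
d = 10^0.2140 = 1.637 pc

d ≈ 1.6 pc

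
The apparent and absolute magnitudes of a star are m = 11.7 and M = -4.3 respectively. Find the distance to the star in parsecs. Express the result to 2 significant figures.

μ = m − M = 16.000
m − M = 5 log₁₀ d − 5
log₁₀ d = (m − M)/5 + 1 = 4.2000
d = 10^4.2000 = 15850 pc

d ≈ 16000 pc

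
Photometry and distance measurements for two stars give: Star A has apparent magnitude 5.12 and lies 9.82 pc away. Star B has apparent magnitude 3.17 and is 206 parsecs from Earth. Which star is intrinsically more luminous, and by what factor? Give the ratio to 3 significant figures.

Star A: M = m − 5 log₁₀ d + 5 = 5.12 − 5·0.9921 + 5 = 5.159
Star B: M = m − 5 log₁₀ d + 5 = 3.17 − 5·2.3139 + 5 = -3.399
ΔM = M_A − M_B = 5.159 − (-3.399) = 8.559; smaller M is more luminous → Star B.
L ratio = 10^(0.4 |ΔM|) = 10^3.424 = 2652

Star B is more luminous, by a factor of 2650.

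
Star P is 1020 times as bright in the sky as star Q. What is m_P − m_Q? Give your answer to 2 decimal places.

m_P − m_Q ≈ -7.52

Pogson: Δm = −2.5 log₁₀(ratio) = −2.5 log₁₀(1020) = −2.5 × 3.0086 = -7.522
Star P is brighter, so it has the smaller magnitude: the difference is negative.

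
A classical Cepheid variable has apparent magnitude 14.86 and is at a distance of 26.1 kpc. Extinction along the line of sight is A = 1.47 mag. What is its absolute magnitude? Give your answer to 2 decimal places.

M ≈ -3.69

d = 26.1 kpc = 26100 pc
5 log₁₀(d/10 pc) = 5 log₁₀(26100) − 5 = 17.083
M = m − 5 log₁₀(d/10) − A = 14.86 − 17.083 − 1.47 = -3.693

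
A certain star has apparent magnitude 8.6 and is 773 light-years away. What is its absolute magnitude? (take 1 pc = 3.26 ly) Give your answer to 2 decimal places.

d = 773 ly / 3.26 = 237.1 pc
5 log₁₀(d/10 pc) = 5 log₁₀(237.1) − 5 = 6.875
M = m − 5 log₁₀(d/10) = 8.6 − 6.875 = 1.725

M ≈ 1.73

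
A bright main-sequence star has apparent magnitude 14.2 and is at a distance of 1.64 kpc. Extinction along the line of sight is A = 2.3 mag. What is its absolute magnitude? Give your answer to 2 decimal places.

M ≈ 0.83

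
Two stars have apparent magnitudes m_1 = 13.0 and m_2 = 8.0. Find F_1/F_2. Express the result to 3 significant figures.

F_1/F_2 ≈ 0.0100

Magnitude difference = 5.0
Flux ratio = 10^(−0.4 Δm) = 10^(−0.4 × 5.0) = 10^-2.000 = 0.01000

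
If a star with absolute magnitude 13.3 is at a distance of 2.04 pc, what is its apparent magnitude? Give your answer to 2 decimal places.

m ≈ 9.85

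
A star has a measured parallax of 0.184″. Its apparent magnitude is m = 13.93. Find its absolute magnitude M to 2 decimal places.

d = 1/p = 1/0.184″ = 5.435 pc
5 log₁₀(d/10 pc) = 5 log₁₀(5.435) − 5 = -1.324
M = m − 5 log₁₀(d/10) = 13.93 + 1.324 = 15.254

M ≈ 15.25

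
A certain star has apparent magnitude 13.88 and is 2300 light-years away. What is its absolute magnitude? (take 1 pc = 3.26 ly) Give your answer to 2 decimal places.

M ≈ 4.64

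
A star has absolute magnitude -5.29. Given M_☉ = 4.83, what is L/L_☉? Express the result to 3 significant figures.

M − M_☉ = -5.29 − 4.83 = -10.120
L/L_☉ = 10^(−0.4 (M − M_☉)) = 10^4.048 = 11170

L/L_☉ ≈ 11200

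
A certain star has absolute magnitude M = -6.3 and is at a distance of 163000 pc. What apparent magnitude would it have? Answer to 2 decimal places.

m = M + 5 log₁₀ d − 5 = -6.3 + 5·5.2122 − 5 = 14.761

m ≈ 14.76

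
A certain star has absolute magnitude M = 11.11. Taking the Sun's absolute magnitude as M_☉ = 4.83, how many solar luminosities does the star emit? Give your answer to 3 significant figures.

L/L_☉ ≈ 3.08×10^-3

M − M_☉ = 11.11 − 4.83 = 6.280
L/L_☉ = 10^(−0.4 (M − M_☉)) = 10^-2.512 = 3.076×10^-3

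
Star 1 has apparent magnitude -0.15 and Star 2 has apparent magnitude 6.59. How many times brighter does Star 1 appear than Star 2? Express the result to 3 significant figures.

Δm = -0.15 − (6.59) = -6.74
Flux ratio = 10^(−0.4 Δm) = 10^(−0.4 × -6.74) = 10^2.696 = 496.6

497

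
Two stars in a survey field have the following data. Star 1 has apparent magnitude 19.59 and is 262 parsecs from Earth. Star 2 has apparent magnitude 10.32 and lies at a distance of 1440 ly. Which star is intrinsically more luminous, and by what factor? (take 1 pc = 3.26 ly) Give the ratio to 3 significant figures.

Star 1: M = m − 5 log₁₀ d + 5 = 19.59 − 5·2.4183 + 5 = 12.498
Star 2: d = 1440 ly / 3.26 = 441.7 pc
Star 2: M = m − 5 log₁₀ d + 5 = 10.32 − 5·2.6451 + 5 = 2.094
ΔM = M_1 − M_2 = 12.498 − (2.094) = 10.404; smaller M is more luminous → Star 2.
L ratio = 10^(0.4 |ΔM|) = 10^4.162 = 14510

Star 2 is more luminous, by a factor of 14500.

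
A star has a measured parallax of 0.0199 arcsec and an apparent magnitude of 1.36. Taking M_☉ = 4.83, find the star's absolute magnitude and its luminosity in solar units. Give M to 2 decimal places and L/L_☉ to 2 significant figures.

d = 1/p = 1/0.0199″ = 50.25 pc
M = m − 5 log₁₀ d + 5 = 1.36 − 5·1.7011 + 5 = -2.146
M − M_☉ = -2.146 − 4.83 = -6.976
L/L_☉ = 10^(−0.4 × -6.976) = 617.0

M ≈ -2.15; L/L_☉ ≈ 620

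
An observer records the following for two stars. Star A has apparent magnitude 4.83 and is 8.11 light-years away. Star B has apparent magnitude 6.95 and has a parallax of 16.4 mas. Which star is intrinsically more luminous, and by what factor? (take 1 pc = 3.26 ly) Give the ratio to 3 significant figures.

Star B is more luminous, by a factor of 85.3.

Star A: d = 8.11 ly / 3.26 = 2.488 pc
Star A: M = m − 5 log₁₀ d + 5 = 4.83 − 5·0.3958 + 5 = 7.851
Star B: p = 16.4 mas = 0.0164″ → d = 1/p = 60.98 pc
Star B: M = m − 5 log₁₀ d + 5 = 6.95 − 5·1.7852 + 5 = 3.024
ΔM = M_A − M_B = 7.851 − (3.024) = 4.827; smaller M is more luminous → Star B.
L ratio = 10^(0.4 |ΔM|) = 10^1.931 = 85.25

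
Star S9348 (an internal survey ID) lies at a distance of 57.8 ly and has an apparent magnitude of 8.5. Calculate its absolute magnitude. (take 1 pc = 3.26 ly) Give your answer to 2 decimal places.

M ≈ 7.26

d = 57.8 ly / 3.26 = 17.73 pc
5 log₁₀(d/10 pc) = 5 log₁₀(17.73) − 5 = 1.244
M = m − 5 log₁₀(d/10) = 8.5 − 1.244 = 7.256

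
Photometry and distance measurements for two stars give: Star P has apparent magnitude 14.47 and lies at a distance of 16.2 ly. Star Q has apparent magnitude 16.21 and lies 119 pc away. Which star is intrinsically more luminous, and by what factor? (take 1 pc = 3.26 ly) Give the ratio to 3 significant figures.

Star P: d = 16.2 ly / 3.26 = 4.969 pc
Star P: M = m − 5 log₁₀ d + 5 = 14.47 − 5·0.6963 + 5 = 15.989
Star Q: M = m − 5 log₁₀ d + 5 = 16.21 − 5·2.0755 + 5 = 10.832
ΔM = M_P − M_Q = 15.989 − (10.832) = 5.156; smaller M is more luminous → Star Q.
L ratio = 10^(0.4 |ΔM|) = 10^2.062 = 115.5

Star Q is more luminous, by a factor of 115.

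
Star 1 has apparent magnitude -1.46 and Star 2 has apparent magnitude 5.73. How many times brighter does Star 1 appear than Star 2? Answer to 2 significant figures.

750

Magnitude difference = -7.19
Flux ratio = 10^(−0.4 Δm) = 10^(−0.4 × -7.19) = 10^2.876 = 751.6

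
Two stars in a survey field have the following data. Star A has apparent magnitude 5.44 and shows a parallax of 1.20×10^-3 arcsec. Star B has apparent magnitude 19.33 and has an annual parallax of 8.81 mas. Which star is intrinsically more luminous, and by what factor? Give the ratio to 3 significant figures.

Star A is more luminous, by a factor of 1.94×10^7.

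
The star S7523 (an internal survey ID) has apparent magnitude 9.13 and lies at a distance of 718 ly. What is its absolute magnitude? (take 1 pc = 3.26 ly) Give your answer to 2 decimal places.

M ≈ 2.42

d = 718 ly / 3.26 = 220.2 pc
5 log₁₀(d/10 pc) = 5 log₁₀(220.2) − 5 = 6.715
M = m − 5 log₁₀(d/10) = 9.13 − 6.715 = 2.415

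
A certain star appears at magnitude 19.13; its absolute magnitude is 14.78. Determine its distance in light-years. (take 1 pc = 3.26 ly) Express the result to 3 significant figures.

Distance modulus: m − M = 19.13 − (14.78) = 4.350
m − M = 5 log₁₀ d − 5
log₁₀ d = (m − M)/5 + 1 = 1.8700
d = 10^1.8700 = 74.13 pc
= 241.7 ly

d ≈ 242 ly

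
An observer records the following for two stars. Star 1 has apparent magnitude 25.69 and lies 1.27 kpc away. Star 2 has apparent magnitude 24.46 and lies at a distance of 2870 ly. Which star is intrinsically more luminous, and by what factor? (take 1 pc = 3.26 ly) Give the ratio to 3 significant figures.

Star 1: d = 1.27 kpc = 1270 pc
Star 1: M = m − 5 log₁₀ d + 5 = 25.69 − 5·3.1038 + 5 = 15.171
Star 2: d = 2870 ly / 3.26 = 880.4 pc
Star 2: M = m − 5 log₁₀ d + 5 = 24.46 − 5·2.9447 + 5 = 14.737
ΔM = M_1 − M_2 = 15.171 − (14.737) = 0.434; smaller M is more luminous → Star 2.
L ratio = 10^(0.4 |ΔM|) = 10^0.174 = 1.492

Star 2 is more luminous, by a factor of 1.49.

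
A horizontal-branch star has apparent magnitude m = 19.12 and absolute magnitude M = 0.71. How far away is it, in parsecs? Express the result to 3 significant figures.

μ = m − M = 18.410
m − M = 5 log₁₀ d − 5
log₁₀ d = (m − M)/5 + 1 = 4.6820
d = 10^4.6820 = 48080 pc

d ≈ 48100 pc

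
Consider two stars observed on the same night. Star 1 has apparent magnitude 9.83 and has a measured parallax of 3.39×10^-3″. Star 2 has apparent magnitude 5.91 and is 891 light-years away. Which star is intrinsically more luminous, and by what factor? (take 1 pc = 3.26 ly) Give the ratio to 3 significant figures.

Star 2 is more luminous, by a factor of 31.7.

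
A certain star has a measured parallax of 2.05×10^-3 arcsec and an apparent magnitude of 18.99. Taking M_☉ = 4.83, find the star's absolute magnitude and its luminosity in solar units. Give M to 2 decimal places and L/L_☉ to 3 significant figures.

M ≈ 10.55; L/L_☉ ≈ 5.16×10^-3

d = 1/p = 1/2.05×10^-3″ = 487.8 pc
M = m − 5 log₁₀ d + 5 = 18.99 − 5·2.6882 + 5 = 10.549
M − M_☉ = 10.549 − 4.83 = 5.719
L/L_☉ = 10^(−0.4 × 5.719) = 5.158×10^-3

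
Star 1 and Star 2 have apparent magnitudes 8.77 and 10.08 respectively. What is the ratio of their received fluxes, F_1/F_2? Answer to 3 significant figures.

Δm = 8.77 − (10.08) = -1.31
Flux ratio = 10^(−0.4 Δm) = 10^(−0.4 × -1.31) = 10^0.524 = 3.342

F_1/F_2 ≈ 3.34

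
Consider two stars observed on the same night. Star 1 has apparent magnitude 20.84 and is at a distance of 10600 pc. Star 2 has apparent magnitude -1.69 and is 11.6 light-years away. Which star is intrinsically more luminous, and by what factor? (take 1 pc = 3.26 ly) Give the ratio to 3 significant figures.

Star 2 is more luminous, by a factor of 116.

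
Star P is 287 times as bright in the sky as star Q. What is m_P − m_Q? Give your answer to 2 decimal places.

m_P − m_Q ≈ -6.14

Pogson: Δm = −2.5 log₁₀(ratio) = −2.5 log₁₀(287) = −2.5 × 2.4579 = -6.145
Star P is brighter, so it has the smaller magnitude: the difference is negative.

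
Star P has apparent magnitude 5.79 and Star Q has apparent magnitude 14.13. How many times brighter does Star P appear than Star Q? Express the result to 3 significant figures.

Δm = 5.79 − (14.13) = -8.34
Flux ratio = 10^(−0.4 Δm) = 10^(−0.4 × -8.34) = 10^3.336 = 2168

2170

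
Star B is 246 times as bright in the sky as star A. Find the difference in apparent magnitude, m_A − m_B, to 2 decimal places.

Pogson: Δm = −2.5 log₁₀(ratio) = −2.5 log₁₀(246) = −2.5 × 2.3909 = -5.977
Star B is brighter so has the smaller magnitude: m_A − m_B is positive.

m_A − m_B ≈ 5.98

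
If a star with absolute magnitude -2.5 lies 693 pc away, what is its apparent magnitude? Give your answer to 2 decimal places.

m ≈ 6.70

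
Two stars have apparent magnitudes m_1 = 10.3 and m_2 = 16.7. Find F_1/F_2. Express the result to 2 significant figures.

F_1/F_2 ≈ 360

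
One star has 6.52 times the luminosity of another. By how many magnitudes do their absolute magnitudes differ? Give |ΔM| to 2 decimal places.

Pogson: ΔM = −2.5 log₁₀(ratio) = −2.5 log₁₀(6.52) = −2.5 × 0.8142 = -2.036

|ΔM| ≈ 2.04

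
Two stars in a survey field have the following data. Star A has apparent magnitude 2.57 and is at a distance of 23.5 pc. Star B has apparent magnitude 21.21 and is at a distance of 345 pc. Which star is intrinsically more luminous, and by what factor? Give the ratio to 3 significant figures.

Star A is more luminous, by a factor of 133000.

Star A: M = m − 5 log₁₀ d + 5 = 2.57 − 5·1.3711 + 5 = 0.715
Star B: M = m − 5 log₁₀ d + 5 = 21.21 − 5·2.5378 + 5 = 13.521
ΔM = M_A − M_B = 0.715 − (13.521) = -12.806; smaller M is more luminous → Star A.
L ratio = 10^(0.4 |ΔM|) = 10^5.122 = 132600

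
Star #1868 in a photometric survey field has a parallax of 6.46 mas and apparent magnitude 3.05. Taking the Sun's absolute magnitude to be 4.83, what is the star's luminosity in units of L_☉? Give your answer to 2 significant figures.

d = 1/p = 1000/6.46 mas = 154.8 pc
M = m − 5 log₁₀ d + 5 = 3.05 − 5·2.1898 + 5 = -2.899
M − M_☉ = -2.899 − 4.83 = -7.729
L/L_☉ = 10^(−0.4 × -7.729) = 1235

L/L_☉ ≈ 1200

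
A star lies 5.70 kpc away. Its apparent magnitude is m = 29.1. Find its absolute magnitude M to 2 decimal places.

M ≈ 15.32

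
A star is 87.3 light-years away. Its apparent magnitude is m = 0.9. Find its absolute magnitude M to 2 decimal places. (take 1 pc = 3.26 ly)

d = 87.3 ly / 3.26 = 26.78 pc
5 log₁₀(d/10 pc) = 5 log₁₀(26.78) − 5 = 2.139
M = m − 5 log₁₀(d/10) = 0.9 − 2.139 = -1.239

M ≈ -1.24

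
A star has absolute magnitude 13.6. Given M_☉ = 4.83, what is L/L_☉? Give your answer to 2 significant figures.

L/L_☉ ≈ 3.1×10^-4

M − M_☉ = 13.6 − 4.83 = 8.770
L/L_☉ = 10^(−0.4 (M − M_☉)) = 10^-3.508 = 3.105×10^-4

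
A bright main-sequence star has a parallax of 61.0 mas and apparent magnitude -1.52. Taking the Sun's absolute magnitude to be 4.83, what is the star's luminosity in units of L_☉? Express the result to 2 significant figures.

L/L_☉ ≈ 930

d = 1/p = 1000/61.0 mas = 16.39 pc
M = m − 5 log₁₀ d + 5 = -1.52 − 5·1.2147 + 5 = -2.593
M − M_☉ = -2.593 − 4.83 = -7.423
L/L_☉ = 10^(−0.4 × -7.423) = 931.8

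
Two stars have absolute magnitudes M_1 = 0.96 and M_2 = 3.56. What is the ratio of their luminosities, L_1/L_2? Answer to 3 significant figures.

L_1/L_2 ≈ 11.0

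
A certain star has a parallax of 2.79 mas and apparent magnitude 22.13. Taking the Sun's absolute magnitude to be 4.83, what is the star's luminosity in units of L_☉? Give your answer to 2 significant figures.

d = 1/p = 1000/2.79 mas = 358.4 pc
M = m − 5 log₁₀ d + 5 = 22.13 − 5·2.5544 + 5 = 14.358
M − M_☉ = 14.358 − 4.83 = 9.528
L/L_☉ = 10^(−0.4 × 9.528) = 1.545×10^-4

L/L_☉ ≈ 1.5×10^-4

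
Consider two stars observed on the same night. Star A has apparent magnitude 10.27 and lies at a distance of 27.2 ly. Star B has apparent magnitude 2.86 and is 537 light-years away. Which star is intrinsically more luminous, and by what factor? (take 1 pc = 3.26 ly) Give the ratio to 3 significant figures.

Star B is more luminous, by a factor of 359000.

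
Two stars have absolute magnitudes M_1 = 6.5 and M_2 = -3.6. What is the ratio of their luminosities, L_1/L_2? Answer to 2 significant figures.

L_1/L_2 ≈ 9.1×10^-5

ΔM = M_1 − M_2 = 10.1
L_1/L_2 = 10^(−0.4 ΔM) = 10^-4.040 = 9.120×10^-5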